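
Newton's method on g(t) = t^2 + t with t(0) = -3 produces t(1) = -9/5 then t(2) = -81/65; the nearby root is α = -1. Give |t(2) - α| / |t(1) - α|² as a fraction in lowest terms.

5/13

t(1) - α = -9/5 - (-1) = -9/5 + 1 = -4/5, so |t(1) - α| = 4/5.
t(2) - α = -81/65 - (-1) = -81/65 + 1 = -16/65, so |t(2) - α| = 16/65.
|t(1) - α|² = 16/25.
Ratio = (16/65) / (16/25) = 5/13.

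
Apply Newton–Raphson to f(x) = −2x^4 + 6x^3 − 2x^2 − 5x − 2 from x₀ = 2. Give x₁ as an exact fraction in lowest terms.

6/5

f'(x) = −8x^3 + 18x^2 − 4x − 5.
f(2) = −4, f'(2) = −5, so x₁ = 2 − (−4)/(−5) = 6/5.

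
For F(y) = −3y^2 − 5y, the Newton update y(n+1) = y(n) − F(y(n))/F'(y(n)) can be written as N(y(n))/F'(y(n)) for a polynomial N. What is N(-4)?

F'(y) = −6y − 5.
N(y) = y·F'(y) − F(y) = y·(−6y − 5) − (−3y^2 − 5y) = −3y^2.
N(-4) = −48.

−48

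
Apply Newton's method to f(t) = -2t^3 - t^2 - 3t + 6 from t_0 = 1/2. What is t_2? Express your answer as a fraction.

f'(t) = -6t^2 - 2t - 3.
f(1/2) = 4, f'(1/2) = -11/2, so t_1 = (1/2) - 4/(-11/2) = 27/22.
f(27/22) = -3840/1331, f'(27/22) = -3507/242, so t_2 = (27/22) - (-3840/1331)/(-3507/242) = 26443/25718.

26443/25718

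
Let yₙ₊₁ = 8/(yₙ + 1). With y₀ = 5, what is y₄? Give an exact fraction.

y₁ = 8/(5 + 1) = 4/3.
y₂ = 8/(4/3 + 1) = 24/7.
y₃ = 8/(24/7 + 1) = 56/31.
y₄ = 8/(56/31 + 1) = 248/87.

248/87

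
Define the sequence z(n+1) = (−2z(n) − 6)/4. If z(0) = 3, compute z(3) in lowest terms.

−3/2

z(1) = (−2·3 − 6)/4 = −3.
z(2) = (−2·(−3) − 6)/4 = 0.
z(3) = (−2·0 − 6)/4 = −3/2.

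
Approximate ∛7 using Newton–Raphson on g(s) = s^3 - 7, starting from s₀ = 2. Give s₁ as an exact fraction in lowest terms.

g'(s) = 3s^2.
g(2) = 1, g'(2) = 12, so s₁ = 2 - 1/12 = 23/12.

23/12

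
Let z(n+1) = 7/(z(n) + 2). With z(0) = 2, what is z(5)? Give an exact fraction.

1547/848

z(1) = 7/(2 + 2) = 7/4.
z(2) = 7/(7/4 + 2) = 28/15.
z(3) = 7/(28/15 + 2) = 105/58.
z(4) = 7/(105/58 + 2) = 406/221.
z(5) = 7/(406/221 + 2) = 1547/848.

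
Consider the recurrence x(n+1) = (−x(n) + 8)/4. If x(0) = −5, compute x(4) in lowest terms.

x(1) = (−(−5) + 8)/4 = 13/4.
x(2) = (−(13/4) + 8)/4 = 19/16.
x(3) = (−(19/16) + 8)/4 = 109/64.
x(4) = (−(109/64) + 8)/4 = 403/256.

403/256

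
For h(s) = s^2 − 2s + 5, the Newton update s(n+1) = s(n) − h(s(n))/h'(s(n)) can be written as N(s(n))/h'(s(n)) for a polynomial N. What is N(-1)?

−4

h'(s) = 2s − 2.
N(s) = s·h'(s) − h(s) = s·(2s − 2) − (s^2 − 2s + 5) = s^2 − 5.
N(-1) = −4.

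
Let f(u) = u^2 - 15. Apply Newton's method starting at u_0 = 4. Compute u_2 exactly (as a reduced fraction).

f'(u) = 2u.
f(4) = 1, f'(4) = 8, so u_1 = 4 - 1/8 = 31/8.
f(31/8) = 1/64, f'(31/8) = 31/4, so u_2 = (31/8) - (1/64)/(31/4) = 1921/496.

1921/496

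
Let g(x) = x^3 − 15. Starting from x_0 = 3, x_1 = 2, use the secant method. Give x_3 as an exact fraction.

12885/5179

g(3) = 12, g(2) = −7. x_2 = 2 − (−7)·(2 − 3)/((−7) − 12) = 45/19.
g(2) = −7, g(45/19) = −11760/6859. x_3 = (45/19) − (−11760/6859)·((45/19) − 2)/((−11760/6859) − (−7)) = 12885/5179.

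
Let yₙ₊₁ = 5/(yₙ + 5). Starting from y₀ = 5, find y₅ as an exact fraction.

y₁ = 5/(5 + 5) = 1/2.
y₂ = 5/(1/2 + 5) = 10/11.
y₃ = 5/(10/11 + 5) = 11/13.
y₄ = 5/(11/13 + 5) = 65/76.
y₅ = 5/(65/76 + 5) = 76/89.

76/89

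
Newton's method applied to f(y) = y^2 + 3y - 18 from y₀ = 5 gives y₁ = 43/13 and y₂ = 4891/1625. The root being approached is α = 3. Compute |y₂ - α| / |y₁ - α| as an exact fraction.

4/125

y₁ - α = 43/13 - 3 = 4/13, so |y₁ - α| = 4/13.
y₂ - α = 4891/1625 - 3 = 16/1625, so |y₂ - α| = 16/1625.
Ratio = (16/1625) / (4/13) = 4/125.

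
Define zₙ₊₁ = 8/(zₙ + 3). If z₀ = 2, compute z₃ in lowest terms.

184/109

z₁ = 8/(2 + 3) = 8/5.
z₂ = 8/(8/5 + 3) = 40/23.
z₃ = 8/(40/23 + 3) = 184/109.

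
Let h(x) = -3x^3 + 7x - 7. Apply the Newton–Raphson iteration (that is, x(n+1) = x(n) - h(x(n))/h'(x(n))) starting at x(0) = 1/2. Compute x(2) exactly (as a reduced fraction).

h'(x) = -9x^2 + 7.
h(1/2) = -31/8, h'(1/2) = 19/4, so x(1) = (1/2) - (-31/8)/(19/4) = 25/19.
h(25/19) = -31713/6859, h'(25/19) = -3098/361, so x(2) = (25/19) - (-31713/6859)/(-3098/361) = 45737/58862.

45737/58862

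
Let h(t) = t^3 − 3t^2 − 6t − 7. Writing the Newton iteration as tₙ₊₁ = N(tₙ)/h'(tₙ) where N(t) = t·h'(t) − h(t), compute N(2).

11

h'(t) = 3t^2 − 6t − 6.
N(t) = t·h'(t) − h(t) = t·(3t^2 − 6t − 6) − (t^3 − 3t^2 − 6t − 7) = 2t^3 − 3t^2 + 7.
N(2) = 11.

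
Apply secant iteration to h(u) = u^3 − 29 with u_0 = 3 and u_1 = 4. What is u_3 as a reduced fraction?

h(3) = −2, h(4) = 35. u_2 = 4 − 35·(4 − 3)/(35 − (−2)) = 113/37.
h(4) = 35, h(113/37) = −26040/50653. u_3 = (113/37) − (−26040/50653)·((113/37) − 4)/((−26040/50653) − 35) = 157673/51397.

157673/51397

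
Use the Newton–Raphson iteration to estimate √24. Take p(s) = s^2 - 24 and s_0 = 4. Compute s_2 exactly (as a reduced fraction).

49/10

p'(s) = 2s.
p(4) = -8, p'(4) = 8, so s_1 = 4 - (-8)/8 = 5.
p(5) = 1, p'(5) = 10, so s_2 = 5 - 1/10 = 49/10.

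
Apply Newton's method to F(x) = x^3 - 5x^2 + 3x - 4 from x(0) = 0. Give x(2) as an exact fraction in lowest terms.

F'(x) = 3x^2 - 10x + 3.
F(0) = -4, F'(0) = 3, so x(1) = 0 - (-4)/3 = 4/3.
F(4/3) = -176/27, F'(4/3) = -5, so x(2) = (4/3) - (-176/27)/(-5) = 4/135.

4/135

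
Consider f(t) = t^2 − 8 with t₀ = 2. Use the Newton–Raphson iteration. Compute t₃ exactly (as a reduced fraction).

f'(t) = 2t.
f(2) = −4, f'(2) = 4, so t₁ = 2 − (−4)/4 = 3.
f(3) = 1, f'(3) = 6, so t₂ = 3 − 1/6 = 17/6.
f(17/6) = 1/36, f'(17/6) = 17/3, so t₃ = (17/6) − (1/36)/(17/3) = 577/204.

577/204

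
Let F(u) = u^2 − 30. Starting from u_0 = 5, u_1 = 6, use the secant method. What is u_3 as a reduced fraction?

115/21

F(5) = −5, F(6) = 6. u_2 = 6 − 6·(6 − 5)/(6 − (−5)) = 60/11.
F(6) = 6, F(60/11) = −30/121. u_3 = (60/11) − (−30/121)·((60/11) − 6)/((−30/121) − 6) = 115/21.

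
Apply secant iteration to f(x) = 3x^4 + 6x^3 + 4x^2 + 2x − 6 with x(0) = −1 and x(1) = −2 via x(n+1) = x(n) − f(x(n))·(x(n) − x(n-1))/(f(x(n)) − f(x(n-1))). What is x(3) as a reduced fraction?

−44111/25351

f(−1) = −7, f(−2) = 6. x(2) = (−2) − 6·((−2) − (−1))/(6 − (−7)) = −20/13.
f(−2) = 6, f(−20/13) = −132846/28561. x(3) = (−20/13) − (−132846/28561)·((−20/13) − (−2))/((−132846/28561) − 6) = −44111/25351.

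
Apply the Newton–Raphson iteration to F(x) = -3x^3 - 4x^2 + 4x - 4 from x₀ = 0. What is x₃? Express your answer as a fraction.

F'(x) = -9x^2 - 8x + 4.
F(0) = -4, F'(0) = 4, so x₁ = 0 - (-4)/4 = 1.
F(1) = -7, F'(1) = -13, so x₂ = 1 - (-7)/(-13) = 6/13.
F(6/13) = -7252/2197, F'(6/13) = -272/169, so x₃ = (6/13) - (-7252/2197)/(-272/169) = -1405/884.

-1405/884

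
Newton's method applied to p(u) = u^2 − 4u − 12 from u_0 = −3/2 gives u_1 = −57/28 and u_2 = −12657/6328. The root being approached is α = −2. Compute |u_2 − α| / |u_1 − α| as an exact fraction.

1/226

u_1 − α = −57/28 − (−2) = −57/28 + 2 = −1/28, so |u_1 − α| = 1/28.
u_2 − α = −12657/6328 − (−2) = −12657/6328 + 2 = −1/6328, so |u_2 − α| = 1/6328.
Ratio = (1/6328) / (1/28) = 1/226.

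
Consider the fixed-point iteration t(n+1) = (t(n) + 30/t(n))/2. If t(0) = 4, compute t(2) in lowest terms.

t(1) = (4 + 30/4)/2 = 23/4.
t(2) = (23/4 + 30/(23/4))/2 = 1009/184.

1009/184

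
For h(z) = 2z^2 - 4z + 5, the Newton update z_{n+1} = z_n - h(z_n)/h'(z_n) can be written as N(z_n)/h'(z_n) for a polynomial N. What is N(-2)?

3

h'(z) = 4z - 4.
N(z) = z·h'(z) - h(z) = z·(4z - 4) - (2z^2 - 4z + 5) = 2z^2 - 5.
N(-2) = 3.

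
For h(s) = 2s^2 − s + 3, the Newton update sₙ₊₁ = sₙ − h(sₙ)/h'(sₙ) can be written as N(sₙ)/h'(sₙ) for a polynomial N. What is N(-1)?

−1

h'(s) = 4s − 1.
N(s) = s·h'(s) − h(s) = s·(4s − 1) − (2s^2 − s + 3) = 2s^2 − 3.
N(-1) = −1.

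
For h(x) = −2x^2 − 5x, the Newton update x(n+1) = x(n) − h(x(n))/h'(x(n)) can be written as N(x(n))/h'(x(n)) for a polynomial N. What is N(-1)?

−2

h'(x) = −4x − 5.
N(x) = x·h'(x) − h(x) = x·(−4x − 5) − (−2x^2 − 5x) = −2x^2.
N(-1) = −2.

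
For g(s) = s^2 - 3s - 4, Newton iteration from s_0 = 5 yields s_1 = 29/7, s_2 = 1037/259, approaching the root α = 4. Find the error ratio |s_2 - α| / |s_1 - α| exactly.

1/37

s_1 - α = 29/7 - 4 = 1/7, so |s_1 - α| = 1/7.
s_2 - α = 1037/259 - 4 = 1/259, so |s_2 - α| = 1/259.
Ratio = (1/259) / (1/7) = 1/37.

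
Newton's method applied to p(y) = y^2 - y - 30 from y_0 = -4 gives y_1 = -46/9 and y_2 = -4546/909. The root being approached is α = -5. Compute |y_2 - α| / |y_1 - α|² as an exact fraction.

9/101

y_1 - α = -46/9 - (-5) = -46/9 + 5 = -1/9, so |y_1 - α| = 1/9.
y_2 - α = -4546/909 - (-5) = -4546/909 + 5 = -1/909, so |y_2 - α| = 1/909.
|y_1 - α|² = 1/81.
Ratio = (1/909) / (1/81) = 9/101.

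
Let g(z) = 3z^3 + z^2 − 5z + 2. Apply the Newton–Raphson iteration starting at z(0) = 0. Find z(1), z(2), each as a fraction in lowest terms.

z(1) = 2/5, z(2) = 182/345

g'(z) = 9z^2 + 2z − 5.
g(0) = 2, g'(0) = −5, so z(1) = 0 − 2/(−5) = 2/5.
g(2/5) = 44/125, g'(2/5) = −69/25, so z(2) = (2/5) − (44/125)/(−69/25) = 182/345.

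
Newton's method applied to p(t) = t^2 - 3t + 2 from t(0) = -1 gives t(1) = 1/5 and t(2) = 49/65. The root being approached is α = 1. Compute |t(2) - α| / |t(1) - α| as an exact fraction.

t(1) - α = 1/5 - 1 = -4/5, so |t(1) - α| = 4/5.
t(2) - α = 49/65 - 1 = -16/65, so |t(2) - α| = 16/65.
Ratio = (16/65) / (4/5) = 4/13.

4/13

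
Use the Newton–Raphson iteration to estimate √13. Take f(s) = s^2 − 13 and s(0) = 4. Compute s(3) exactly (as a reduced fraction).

f'(s) = 2s.
f(4) = 3, f'(4) = 8, so s(1) = 4 − 3/8 = 29/8.
f(29/8) = 9/64, f'(29/8) = 29/4, so s(2) = (29/8) − (9/64)/(29/4) = 1673/464.
f(1673/464) = 81/215296, f'(1673/464) = 1673/232, so s(3) = (1673/464) − (81/215296)/(1673/232) = 5597777/1552544.

5597777/1552544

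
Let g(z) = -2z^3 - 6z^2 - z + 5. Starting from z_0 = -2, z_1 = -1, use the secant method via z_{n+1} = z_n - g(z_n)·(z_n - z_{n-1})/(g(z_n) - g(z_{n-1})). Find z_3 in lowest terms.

-55/37

g(-2) = -1, g(-1) = 2. z_2 = (-1) - 2·((-1) - (-2))/(2 - (-1)) = -5/3.
g(-1) = 2, g(-5/3) = -20/27. z_3 = (-5/3) - (-20/27)·((-5/3) - (-1))/((-20/27) - 2) = -55/37.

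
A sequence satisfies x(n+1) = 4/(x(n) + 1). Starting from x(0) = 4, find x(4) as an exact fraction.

116/65

x(1) = 4/(4 + 1) = 4/5.
x(2) = 4/(4/5 + 1) = 20/9.
x(3) = 4/(20/9 + 1) = 36/29.
x(4) = 4/(36/29 + 1) = 116/65.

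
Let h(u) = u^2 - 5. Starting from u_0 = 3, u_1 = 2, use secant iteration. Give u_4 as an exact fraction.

521/233

h(3) = 4, h(2) = -1. u_2 = 2 - (-1)·(2 - 3)/((-1) - 4) = 11/5.
h(2) = -1, h(11/5) = -4/25. u_3 = (11/5) - (-4/25)·((11/5) - 2)/((-4/25) - (-1)) = 47/21.
h(11/5) = -4/25, h(47/21) = 4/441. u_4 = (47/21) - (4/441)·((47/21) - (11/5))/((4/441) - (-4/25)) = 521/233.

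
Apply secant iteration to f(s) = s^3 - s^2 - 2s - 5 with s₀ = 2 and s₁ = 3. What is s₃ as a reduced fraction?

5331/2113

f(2) = -5, f(3) = 7. s₂ = 3 - 7·(3 - 2)/(7 - (-5)) = 29/12.
f(3) = 7, f(29/12) = -2695/1728. s₃ = (29/12) - (-2695/1728)·((29/12) - 3)/((-2695/1728) - 7) = 5331/2113.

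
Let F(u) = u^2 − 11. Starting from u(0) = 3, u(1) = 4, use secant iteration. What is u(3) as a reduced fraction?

F(3) = −2, F(4) = 5. u(2) = 4 − 5·(4 − 3)/(5 − (−2)) = 23/7.
F(4) = 5, F(23/7) = −10/49. u(3) = (23/7) − (−10/49)·((23/7) − 4)/((−10/49) − 5) = 169/51.

169/51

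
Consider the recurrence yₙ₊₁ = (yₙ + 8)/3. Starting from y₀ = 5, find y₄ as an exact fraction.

y₁ = (5 + 8)/3 = 13/3.
y₂ = ((13/3) + 8)/3 = 37/9.
y₃ = ((37/9) + 8)/3 = 109/27.
y₄ = ((109/27) + 8)/3 = 325/81.

325/81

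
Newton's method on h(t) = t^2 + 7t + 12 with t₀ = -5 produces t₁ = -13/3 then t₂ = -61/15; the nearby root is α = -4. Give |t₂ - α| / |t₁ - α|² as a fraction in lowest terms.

t₁ - α = -13/3 - (-4) = -13/3 + 4 = -1/3, so |t₁ - α| = 1/3.
t₂ - α = -61/15 - (-4) = -61/15 + 4 = -1/15, so |t₂ - α| = 1/15.
|t₁ - α|² = 1/9.
Ratio = (1/15) / (1/9) = 3/5.

3/5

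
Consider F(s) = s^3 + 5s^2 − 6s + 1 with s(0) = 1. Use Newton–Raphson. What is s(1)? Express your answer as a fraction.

6/7

F'(s) = 3s^2 + 10s − 6.
F(1) = 1, F'(1) = 7, so s(1) = 1 − 1/7 = 6/7.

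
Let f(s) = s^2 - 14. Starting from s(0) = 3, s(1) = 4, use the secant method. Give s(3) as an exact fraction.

f(3) = -5, f(4) = 2. s(2) = 4 - 2·(4 - 3)/(2 - (-5)) = 26/7.
f(4) = 2, f(26/7) = -10/49. s(3) = (26/7) - (-10/49)·((26/7) - 4)/((-10/49) - 2) = 101/27.

101/27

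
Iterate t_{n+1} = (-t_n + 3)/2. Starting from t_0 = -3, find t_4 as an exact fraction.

3/4

t_1 = (-(-3) + 3)/2 = 3.
t_2 = (-3 + 3)/2 = 0.
t_3 = (-0 + 3)/2 = 3/2.
t_4 = (-(3/2) + 3)/2 = 3/4.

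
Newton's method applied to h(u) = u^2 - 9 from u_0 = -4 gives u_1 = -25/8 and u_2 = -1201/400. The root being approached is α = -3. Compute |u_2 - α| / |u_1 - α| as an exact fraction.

1/50

u_1 - α = -25/8 - (-3) = -25/8 + 3 = -1/8, so |u_1 - α| = 1/8.
u_2 - α = -1201/400 - (-3) = -1201/400 + 3 = -1/400, so |u_2 - α| = 1/400.
Ratio = (1/400) / (1/8) = 1/50.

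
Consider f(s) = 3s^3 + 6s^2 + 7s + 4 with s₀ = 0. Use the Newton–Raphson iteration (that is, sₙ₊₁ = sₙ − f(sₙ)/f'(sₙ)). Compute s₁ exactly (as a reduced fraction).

−4/7

f'(s) = 9s^2 + 12s + 7.
f(0) = 4, f'(0) = 7, so s₁ = 0 − 4/7 = −4/7.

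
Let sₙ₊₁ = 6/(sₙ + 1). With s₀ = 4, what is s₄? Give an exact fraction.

s₁ = 6/(4 + 1) = 6/5.
s₂ = 6/(6/5 + 1) = 30/11.
s₃ = 6/(30/11 + 1) = 66/41.
s₄ = 6/(66/41 + 1) = 246/107.

246/107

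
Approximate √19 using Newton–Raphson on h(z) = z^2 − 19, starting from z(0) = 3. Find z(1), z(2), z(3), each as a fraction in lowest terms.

h'(z) = 2z.
h(3) = −10, h'(3) = 6, so z(1) = 3 − (−10)/6 = 14/3.
h(14/3) = 25/9, h'(14/3) = 28/3, so z(2) = (14/3) − (25/9)/(28/3) = 367/84.
h(367/84) = 625/7056, h'(367/84) = 367/42, so z(3) = (367/84) − (625/7056)/(367/42) = 268753/61656.

z(1) = 14/3, z(2) = 367/84, z(3) = 268753/61656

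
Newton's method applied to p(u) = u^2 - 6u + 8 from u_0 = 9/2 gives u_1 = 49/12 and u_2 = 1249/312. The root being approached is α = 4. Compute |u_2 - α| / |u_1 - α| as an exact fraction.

1/26

u_1 - α = 49/12 - 4 = 1/12, so |u_1 - α| = 1/12.
u_2 - α = 1249/312 - 4 = 1/312, so |u_2 - α| = 1/312.
Ratio = (1/312) / (1/12) = 1/26.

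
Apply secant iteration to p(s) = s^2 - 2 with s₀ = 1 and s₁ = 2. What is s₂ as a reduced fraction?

p(1) = -1, p(2) = 2. s₂ = 2 - 2·(2 - 1)/(2 - (-1)) = 4/3.

4/3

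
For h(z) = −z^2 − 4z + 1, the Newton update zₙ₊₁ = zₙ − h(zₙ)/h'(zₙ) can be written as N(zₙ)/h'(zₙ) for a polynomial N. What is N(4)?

−17

h'(z) = −2z − 4.
N(z) = z·h'(z) − h(z) = z·(−2z − 4) − (−z^2 − 4z + 1) = −z^2 − 1.
N(4) = −17.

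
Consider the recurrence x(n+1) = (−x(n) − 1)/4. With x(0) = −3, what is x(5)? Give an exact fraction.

−101/512

x(1) = (−(−3) − 1)/4 = 1/2.
x(2) = (−(1/2) − 1)/4 = −3/8.
x(3) = (−(−3/8) − 1)/4 = −5/32.
x(4) = (−(−5/32) − 1)/4 = −27/128.
x(5) = (−(−27/128) − 1)/4 = −101/512.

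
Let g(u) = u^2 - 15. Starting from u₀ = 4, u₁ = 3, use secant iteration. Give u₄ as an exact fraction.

g(4) = 1, g(3) = -6. u₂ = 3 - (-6)·(3 - 4)/((-6) - 1) = 27/7.
g(3) = -6, g(27/7) = -6/49. u₃ = (27/7) - (-6/49)·((27/7) - 3)/((-6/49) - (-6)) = 31/8.
g(27/7) = -6/49, g(31/8) = 1/64. u₄ = (31/8) - (1/64)·((31/8) - (27/7))/((1/64) - (-6/49)) = 1677/433.

1677/433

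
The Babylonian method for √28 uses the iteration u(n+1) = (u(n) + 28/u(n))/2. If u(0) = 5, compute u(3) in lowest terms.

62921681/11891080

u(1) = (5 + 28/5)/2 = 53/10.
u(2) = (53/10 + 28/(53/10))/2 = 5609/1060.
u(3) = (5609/1060 + 28/(5609/1060))/2 = 62921681/11891080.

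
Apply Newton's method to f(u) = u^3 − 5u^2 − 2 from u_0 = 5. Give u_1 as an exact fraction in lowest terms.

f'(u) = 3u^2 − 10u.
f(5) = −2, f'(5) = 25, so u_1 = 5 − (−2)/25 = 127/25.

127/25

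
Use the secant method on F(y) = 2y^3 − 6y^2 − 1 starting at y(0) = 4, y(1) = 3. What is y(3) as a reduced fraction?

F(4) = 31, F(3) = −1. y(2) = 3 − (−1)·(3 − 4)/((−1) − 31) = 97/32.
F(3) = −1, F(97/32) = −6975/16384. y(3) = (97/32) − (−6975/16384)·((97/32) − 3)/((−6975/16384) − (−1)) = 28739/9409.

28739/9409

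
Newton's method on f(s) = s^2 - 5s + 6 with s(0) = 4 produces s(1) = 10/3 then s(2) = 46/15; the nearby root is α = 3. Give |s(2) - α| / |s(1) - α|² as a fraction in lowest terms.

s(1) - α = 10/3 - 3 = 1/3, so |s(1) - α| = 1/3.
s(2) - α = 46/15 - 3 = 1/15, so |s(2) - α| = 1/15.
|s(1) - α|² = 1/9.
Ratio = (1/15) / (1/9) = 3/5.

3/5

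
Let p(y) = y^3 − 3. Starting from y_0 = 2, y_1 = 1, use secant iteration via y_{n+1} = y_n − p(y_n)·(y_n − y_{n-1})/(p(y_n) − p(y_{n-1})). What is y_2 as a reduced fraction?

9/7

p(2) = 5, p(1) = −2. y_2 = 1 − (−2)·(1 − 2)/((−2) − 5) = 9/7.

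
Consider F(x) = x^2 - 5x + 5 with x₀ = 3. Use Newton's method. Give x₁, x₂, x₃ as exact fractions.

F'(x) = 2x - 5.
F(3) = -1, F'(3) = 1, so x₁ = 3 - (-1)/1 = 4.
F(4) = 1, F'(4) = 3, so x₂ = 4 - 1/3 = 11/3.
F(11/3) = 1/9, F'(11/3) = 7/3, so x₃ = (11/3) - (1/9)/(7/3) = 76/21.

x₁ = 4, x₂ = 11/3, x₃ = 76/21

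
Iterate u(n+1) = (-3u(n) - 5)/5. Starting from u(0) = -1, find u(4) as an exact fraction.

u(1) = (-3·(-1) - 5)/5 = -2/5.
u(2) = (-3·(-2/5) - 5)/5 = -19/25.
u(3) = (-3·(-19/25) - 5)/5 = -68/125.
u(4) = (-3·(-68/125) - 5)/5 = -421/625.

-421/625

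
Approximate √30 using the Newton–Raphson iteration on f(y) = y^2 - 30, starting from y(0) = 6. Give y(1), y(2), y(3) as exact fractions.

y(1) = 11/2, y(2) = 241/44, y(3) = 116161/21208

f'(y) = 2y.
f(6) = 6, f'(6) = 12, so y(1) = 6 - 6/12 = 11/2.
f(11/2) = 1/4, f'(11/2) = 11, so y(2) = (11/2) - (1/4)/11 = 241/44.
f(241/44) = 1/1936, f'(241/44) = 241/22, so y(3) = (241/44) - (1/1936)/(241/22) = 116161/21208.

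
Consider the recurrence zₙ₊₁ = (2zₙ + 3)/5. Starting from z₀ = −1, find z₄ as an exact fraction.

z₁ = (2·(−1) + 3)/5 = 1/5.
z₂ = (2·(1/5) + 3)/5 = 17/25.
z₃ = (2·(17/25) + 3)/5 = 109/125.
z₄ = (2·(109/125) + 3)/5 = 593/625.

593/625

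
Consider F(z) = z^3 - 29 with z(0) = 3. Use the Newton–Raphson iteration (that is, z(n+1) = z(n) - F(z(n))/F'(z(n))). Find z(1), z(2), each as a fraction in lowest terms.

F'(z) = 3z^2.
F(3) = -2, F'(3) = 27, so z(1) = 3 - (-2)/27 = 83/27.
F(83/27) = 980/19683, F'(83/27) = 6889/243, so z(2) = (83/27) - (980/19683)/(6889/243) = 1714381/558009.

z(1) = 83/27, z(2) = 1714381/558009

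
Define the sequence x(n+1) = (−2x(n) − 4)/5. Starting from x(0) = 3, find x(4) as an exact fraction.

x(1) = (−2·3 − 4)/5 = −2.
x(2) = (−2·(−2) − 4)/5 = 0.
x(3) = (−2·0 − 4)/5 = −4/5.
x(4) = (−2·(−4/5) − 4)/5 = −12/25.

−12/25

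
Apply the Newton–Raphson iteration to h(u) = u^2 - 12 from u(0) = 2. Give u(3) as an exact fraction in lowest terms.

h'(u) = 2u.
h(2) = -8, h'(2) = 4, so u(1) = 2 - (-8)/4 = 4.
h(4) = 4, h'(4) = 8, so u(2) = 4 - 4/8 = 7/2.
h(7/2) = 1/4, h'(7/2) = 7, so u(3) = (7/2) - (1/4)/7 = 97/28.

97/28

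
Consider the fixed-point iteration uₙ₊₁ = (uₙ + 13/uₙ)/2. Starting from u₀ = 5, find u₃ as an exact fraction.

117487/32585

u₁ = (5 + 13/5)/2 = 19/5.
u₂ = (19/5 + 13/(19/5))/2 = 343/95.
u₃ = (343/95 + 13/(343/95))/2 = 117487/32585.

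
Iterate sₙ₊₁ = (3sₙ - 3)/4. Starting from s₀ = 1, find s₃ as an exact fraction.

s₁ = (3·1 - 3)/4 = 0.
s₂ = (3·0 - 3)/4 = -3/4.
s₃ = (3·(-3/4) - 3)/4 = -21/16.

-21/16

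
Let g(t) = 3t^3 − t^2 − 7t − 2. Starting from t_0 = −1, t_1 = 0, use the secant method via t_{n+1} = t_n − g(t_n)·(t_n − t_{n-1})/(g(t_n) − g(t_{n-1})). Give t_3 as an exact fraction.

−2/5

g(−1) = 1, g(0) = −2. t_2 = 0 − (−2)·(0 − (−1))/((−2) − 1) = −2/3.
g(0) = −2, g(−2/3) = 4/3. t_3 = (−2/3) − (4/3)·((−2/3) − 0)/((4/3) − (−2)) = −2/5.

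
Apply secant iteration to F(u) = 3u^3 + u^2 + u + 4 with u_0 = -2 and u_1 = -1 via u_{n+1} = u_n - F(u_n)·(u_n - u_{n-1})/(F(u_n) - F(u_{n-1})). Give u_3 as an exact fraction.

-3404/3043

F(-2) = -18, F(-1) = 1. u_2 = (-1) - 1·((-1) - (-2))/(1 - (-18)) = -20/19.
F(-1) = 1, F(-20/19) = 3816/6859. u_3 = (-20/19) - (3816/6859)·((-20/19) - (-1))/((3816/6859) - 1) = -3404/3043.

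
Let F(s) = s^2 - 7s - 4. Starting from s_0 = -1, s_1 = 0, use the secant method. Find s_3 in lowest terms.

-8/15

F(-1) = 4, F(0) = -4. s_2 = 0 - (-4)·(0 - (-1))/((-4) - 4) = -1/2.
F(0) = -4, F(-1/2) = -1/4. s_3 = (-1/2) - (-1/4)·((-1/2) - 0)/((-1/4) - (-4)) = -8/15.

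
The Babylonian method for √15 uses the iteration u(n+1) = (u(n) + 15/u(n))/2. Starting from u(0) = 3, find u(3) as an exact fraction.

1921/496

u(1) = (3 + 15/3)/2 = 4.
u(2) = (4 + 15/4)/2 = 31/8.
u(3) = (31/8 + 15/(31/8))/2 = 1921/496.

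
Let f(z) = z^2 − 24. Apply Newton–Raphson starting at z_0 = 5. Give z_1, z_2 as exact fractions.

f'(z) = 2z.
f(5) = 1, f'(5) = 10, so z_1 = 5 − 1/10 = 49/10.
f(49/10) = 1/100, f'(49/10) = 49/5, so z_2 = (49/10) − (1/100)/(49/5) = 4801/980.

z_1 = 49/10, z_2 = 4801/980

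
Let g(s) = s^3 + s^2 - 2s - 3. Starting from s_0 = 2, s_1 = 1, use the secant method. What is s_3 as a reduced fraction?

g(2) = 5, g(1) = -3. s_2 = 1 - (-3)·(1 - 2)/((-3) - 5) = 11/8.
g(1) = -3, g(11/8) = -645/512. s_3 = (11/8) - (-645/512)·((11/8) - 1)/((-645/512) - (-3)) = 163/99.

163/99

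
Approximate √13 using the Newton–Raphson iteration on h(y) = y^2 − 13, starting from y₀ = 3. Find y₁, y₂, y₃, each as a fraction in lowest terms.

y₁ = 11/3, y₂ = 119/33, y₃ = 14159/3927

h'(y) = 2y.
h(3) = −4, h'(3) = 6, so y₁ = 3 − (−4)/6 = 11/3.
h(11/3) = 4/9, h'(11/3) = 22/3, so y₂ = (11/3) − (4/9)/(22/3) = 119/33.
h(119/33) = 4/1089, h'(119/33) = 238/33, so y₃ = (119/33) − (4/1089)/(238/33) = 14159/3927.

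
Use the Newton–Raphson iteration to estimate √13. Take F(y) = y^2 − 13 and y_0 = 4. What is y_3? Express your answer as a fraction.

5597777/1552544

F'(y) = 2y.
F(4) = 3, F'(4) = 8, so y_1 = 4 − 3/8 = 29/8.
F(29/8) = 9/64, F'(29/8) = 29/4, so y_2 = (29/8) − (9/64)/(29/4) = 1673/464.
F(1673/464) = 81/215296, F'(1673/464) = 1673/232, so y_3 = (1673/464) − (81/215296)/(1673/232) = 5597777/1552544.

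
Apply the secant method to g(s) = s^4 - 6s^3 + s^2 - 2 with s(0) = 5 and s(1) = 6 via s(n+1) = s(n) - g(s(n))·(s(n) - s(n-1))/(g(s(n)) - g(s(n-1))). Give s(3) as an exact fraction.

75338/12919

g(5) = -102, g(6) = 34. s(2) = 6 - 34·(6 - 5)/(34 - (-102)) = 23/4.
g(6) = 34, g(23/4) = -4215/256. s(3) = (23/4) - (-4215/256)·((23/4) - 6)/((-4215/256) - 34) = 75338/12919.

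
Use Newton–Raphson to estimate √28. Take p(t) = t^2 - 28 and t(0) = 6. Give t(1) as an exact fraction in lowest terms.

p'(t) = 2t.
p(6) = 8, p'(6) = 12, so t(1) = 6 - 8/12 = 16/3.

16/3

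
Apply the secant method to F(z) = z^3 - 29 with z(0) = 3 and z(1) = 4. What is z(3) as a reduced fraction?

F(3) = -2, F(4) = 35. z(2) = 4 - 35·(4 - 3)/(35 - (-2)) = 113/37.
F(4) = 35, F(113/37) = -26040/50653. z(3) = (113/37) - (-26040/50653)·((113/37) - 4)/((-26040/50653) - 35) = 157673/51397.

157673/51397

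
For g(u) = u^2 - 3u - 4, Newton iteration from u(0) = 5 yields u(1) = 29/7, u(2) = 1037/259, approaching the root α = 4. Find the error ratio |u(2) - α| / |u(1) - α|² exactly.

7/37

u(1) - α = 29/7 - 4 = 1/7, so |u(1) - α| = 1/7.
u(2) - α = 1037/259 - 4 = 1/259, so |u(2) - α| = 1/259.
|u(1) - α|² = 1/49.
Ratio = (1/259) / (1/49) = 7/37.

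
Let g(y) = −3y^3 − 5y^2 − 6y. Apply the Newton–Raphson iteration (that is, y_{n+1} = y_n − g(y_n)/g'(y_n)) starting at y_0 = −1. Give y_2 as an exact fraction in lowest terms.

g'(y) = −9y^2 − 10y − 6.
g(−1) = 4, g'(−1) = −5, so y_1 = (−1) − 4/(−5) = −1/5.
g(−1/5) = 128/125, g'(−1/5) = −109/25, so y_2 = (−1/5) − (128/125)/(−109/25) = 19/545.

19/545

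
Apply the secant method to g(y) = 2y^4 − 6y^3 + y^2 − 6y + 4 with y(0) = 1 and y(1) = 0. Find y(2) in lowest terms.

g(1) = −5, g(0) = 4. y(2) = 0 − 4·(0 − 1)/(4 − (−5)) = 4/9.

4/9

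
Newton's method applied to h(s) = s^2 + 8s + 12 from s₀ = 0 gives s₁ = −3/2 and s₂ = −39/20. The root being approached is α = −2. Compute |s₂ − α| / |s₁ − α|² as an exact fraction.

1/5

s₁ − α = −3/2 − (−2) = −3/2 + 2 = 1/2, so |s₁ − α| = 1/2.
s₂ − α = −39/20 − (−2) = −39/20 + 2 = 1/20, so |s₂ − α| = 1/20.
|s₁ − α|² = 1/4.
Ratio = (1/20) / (1/4) = 1/5.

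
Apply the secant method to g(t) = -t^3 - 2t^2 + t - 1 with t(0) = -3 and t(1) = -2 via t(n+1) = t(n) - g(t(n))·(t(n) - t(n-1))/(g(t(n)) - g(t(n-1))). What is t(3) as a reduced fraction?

-262/99

g(-3) = 5, g(-2) = -3. t(2) = (-2) - (-3)·((-2) - (-3))/((-3) - 5) = -19/8.
g(-2) = -3, g(-19/8) = -645/512. t(3) = (-19/8) - (-645/512)·((-19/8) - (-2))/((-645/512) - (-3)) = -262/99.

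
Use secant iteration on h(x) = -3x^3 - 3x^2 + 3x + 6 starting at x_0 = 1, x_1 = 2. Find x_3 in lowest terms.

h(1) = 3, h(2) = -24. x_2 = 2 - (-24)·(2 - 1)/((-24) - 3) = 10/9.
h(2) = -24, h(10/9) = 368/243. x_3 = (10/9) - (368/243)·((10/9) - 2)/((368/243) - (-24)) = 902/775.

902/775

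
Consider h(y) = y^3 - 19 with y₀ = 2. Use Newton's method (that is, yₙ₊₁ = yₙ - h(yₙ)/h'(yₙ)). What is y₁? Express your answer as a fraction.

h'(y) = 3y^2.
h(2) = -11, h'(2) = 12, so y₁ = 2 - (-11)/12 = 35/12.

35/12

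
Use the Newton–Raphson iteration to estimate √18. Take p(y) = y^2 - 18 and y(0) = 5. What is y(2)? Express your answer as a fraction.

3649/860

p'(y) = 2y.
p(5) = 7, p'(5) = 10, so y(1) = 5 - 7/10 = 43/10.
p(43/10) = 49/100, p'(43/10) = 43/5, so y(2) = (43/10) - (49/100)/(43/5) = 3649/860.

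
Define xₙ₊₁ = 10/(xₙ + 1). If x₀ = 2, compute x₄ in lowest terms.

x₁ = 10/(2 + 1) = 10/3.
x₂ = 10/(10/3 + 1) = 30/13.
x₃ = 10/(30/13 + 1) = 130/43.
x₄ = 10/(130/43 + 1) = 430/173.

430/173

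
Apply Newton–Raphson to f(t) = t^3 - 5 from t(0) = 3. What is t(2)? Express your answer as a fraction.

509173/281961

f'(t) = 3t^2.
f(3) = 22, f'(3) = 27, so t(1) = 3 - 22/27 = 59/27.
f(59/27) = 106964/19683, f'(59/27) = 3481/243, so t(2) = (59/27) - (106964/19683)/(3481/243) = 509173/281961.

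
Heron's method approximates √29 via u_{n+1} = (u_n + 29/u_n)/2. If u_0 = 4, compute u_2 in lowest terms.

u_1 = (4 + 29/4)/2 = 45/8.
u_2 = (45/8 + 29/(45/8))/2 = 3881/720.

3881/720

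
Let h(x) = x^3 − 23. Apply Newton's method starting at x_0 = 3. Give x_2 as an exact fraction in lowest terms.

1365775/480249

h'(x) = 3x^2.
h(3) = 4, h'(3) = 27, so x_1 = 3 − 4/27 = 77/27.
h(77/27) = 3824/19683, h'(77/27) = 5929/243, so x_2 = (77/27) − (3824/19683)/(5929/243) = 1365775/480249.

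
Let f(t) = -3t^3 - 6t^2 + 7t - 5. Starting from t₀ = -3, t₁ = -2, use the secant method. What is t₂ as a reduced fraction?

f(-3) = 1, f(-2) = -19. t₂ = (-2) - (-19)·((-2) - (-3))/((-19) - 1) = -59/20.

-59/20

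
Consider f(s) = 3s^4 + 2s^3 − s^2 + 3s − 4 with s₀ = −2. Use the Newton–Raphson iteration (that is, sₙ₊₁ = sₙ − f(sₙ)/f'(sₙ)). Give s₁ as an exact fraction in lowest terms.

−112/65

f'(s) = 12s^3 + 6s^2 − 2s + 3.
f(−2) = 18, f'(−2) = −65, so s₁ = (−2) − 18/(−65) = −112/65.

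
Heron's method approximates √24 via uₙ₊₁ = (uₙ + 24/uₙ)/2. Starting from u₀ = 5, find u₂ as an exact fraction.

u₁ = (5 + 24/5)/2 = 49/10.
u₂ = (49/10 + 24/(49/10))/2 = 4801/980.

4801/980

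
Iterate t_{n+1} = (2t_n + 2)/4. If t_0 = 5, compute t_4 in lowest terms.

t_1 = (2·5 + 2)/4 = 3.
t_2 = (2·3 + 2)/4 = 2.
t_3 = (2·2 + 2)/4 = 3/2.
t_4 = (2·(3/2) + 2)/4 = 5/4.

5/4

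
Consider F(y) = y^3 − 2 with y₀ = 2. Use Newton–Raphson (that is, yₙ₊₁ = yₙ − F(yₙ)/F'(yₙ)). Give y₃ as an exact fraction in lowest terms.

F'(y) = 3y^2.
F(2) = 6, F'(2) = 12, so y₁ = 2 − 6/12 = 3/2.
F(3/2) = 11/8, F'(3/2) = 27/4, so y₂ = (3/2) − (11/8)/(27/4) = 35/27.
F(35/27) = 3509/19683, F'(35/27) = 1225/243, so y₃ = (35/27) − (3509/19683)/(1225/243) = 125116/99225.

125116/99225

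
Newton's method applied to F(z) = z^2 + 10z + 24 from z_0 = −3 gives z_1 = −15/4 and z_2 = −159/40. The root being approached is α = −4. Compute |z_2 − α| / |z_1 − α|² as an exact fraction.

z_1 − α = −15/4 − (−4) = −15/4 + 4 = 1/4, so |z_1 − α| = 1/4.
z_2 − α = −159/40 − (−4) = −159/40 + 4 = 1/40, so |z_2 − α| = 1/40.
|z_1 − α|² = 1/16.
Ratio = (1/40) / (1/16) = 2/5.

2/5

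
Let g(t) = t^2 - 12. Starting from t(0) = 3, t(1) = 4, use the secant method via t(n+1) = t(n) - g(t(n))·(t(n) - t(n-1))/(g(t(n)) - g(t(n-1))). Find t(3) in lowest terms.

g(3) = -3, g(4) = 4. t(2) = 4 - 4·(4 - 3)/(4 - (-3)) = 24/7.
g(4) = 4, g(24/7) = -12/49. t(3) = (24/7) - (-12/49)·((24/7) - 4)/((-12/49) - 4) = 45/13.

45/13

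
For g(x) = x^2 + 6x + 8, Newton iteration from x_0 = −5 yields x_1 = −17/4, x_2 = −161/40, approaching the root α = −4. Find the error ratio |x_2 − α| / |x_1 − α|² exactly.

2/5

x_1 − α = −17/4 − (−4) = −17/4 + 4 = −1/4, so |x_1 − α| = 1/4.
x_2 − α = −161/40 − (−4) = −161/40 + 4 = −1/40, so |x_2 − α| = 1/40.
|x_1 − α|² = 1/16.
Ratio = (1/40) / (1/16) = 2/5.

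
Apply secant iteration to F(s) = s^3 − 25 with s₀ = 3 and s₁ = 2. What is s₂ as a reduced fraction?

F(3) = 2, F(2) = −17. s₂ = 2 − (−17)·(2 − 3)/((−17) − 2) = 55/19.

55/19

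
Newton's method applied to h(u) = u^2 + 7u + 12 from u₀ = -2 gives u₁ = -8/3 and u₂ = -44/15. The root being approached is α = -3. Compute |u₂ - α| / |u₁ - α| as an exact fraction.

1/5

u₁ - α = -8/3 - (-3) = -8/3 + 3 = 1/3, so |u₁ - α| = 1/3.
u₂ - α = -44/15 - (-3) = -44/15 + 3 = 1/15, so |u₂ - α| = 1/15.
Ratio = (1/15) / (1/3) = 1/5.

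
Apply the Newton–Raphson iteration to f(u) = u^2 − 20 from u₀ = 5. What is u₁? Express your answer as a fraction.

f'(u) = 2u.
f(5) = 5, f'(5) = 10, so u₁ = 5 − 5/10 = 9/2.

9/2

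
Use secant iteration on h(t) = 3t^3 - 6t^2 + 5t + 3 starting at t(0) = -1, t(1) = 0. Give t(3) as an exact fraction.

-588/1259

h(-1) = -11, h(0) = 3. t(2) = 0 - 3·(0 - (-1))/(3 - (-11)) = -3/14.
h(0) = 3, h(-3/14) = 4455/2744. t(3) = (-3/14) - (4455/2744)·((-3/14) - 0)/((4455/2744) - 3) = -588/1259.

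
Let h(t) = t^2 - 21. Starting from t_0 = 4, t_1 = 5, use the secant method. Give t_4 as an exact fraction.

h(4) = -5, h(5) = 4. t_2 = 5 - 4·(5 - 4)/(4 - (-5)) = 41/9.
h(5) = 4, h(41/9) = -20/81. t_3 = (41/9) - (-20/81)·((41/9) - 5)/((-20/81) - 4) = 197/43.
h(41/9) = -20/81, h(197/43) = -20/1849. t_4 = (197/43) - (-20/1849)·((197/43) - (41/9))/((-20/1849) - (-20/81)) = 4051/884.

4051/884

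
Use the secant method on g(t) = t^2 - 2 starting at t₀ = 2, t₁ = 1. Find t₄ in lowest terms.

g(2) = 2, g(1) = -1. t₂ = 1 - (-1)·(1 - 2)/((-1) - 2) = 4/3.
g(1) = -1, g(4/3) = -2/9. t₃ = (4/3) - (-2/9)·((4/3) - 1)/((-2/9) - (-1)) = 10/7.
g(4/3) = -2/9, g(10/7) = 2/49. t₄ = (10/7) - (2/49)·((10/7) - (4/3))/((2/49) - (-2/9)) = 41/29.

41/29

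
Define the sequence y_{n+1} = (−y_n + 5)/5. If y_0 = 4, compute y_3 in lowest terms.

101/125

y_1 = (−4 + 5)/5 = 1/5.
y_2 = (−(1/5) + 5)/5 = 24/25.
y_3 = (−(24/25) + 5)/5 = 101/125.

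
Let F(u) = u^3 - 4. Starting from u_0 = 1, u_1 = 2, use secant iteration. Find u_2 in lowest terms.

F(1) = -3, F(2) = 4. u_2 = 2 - 4·(2 - 1)/(4 - (-3)) = 10/7.

10/7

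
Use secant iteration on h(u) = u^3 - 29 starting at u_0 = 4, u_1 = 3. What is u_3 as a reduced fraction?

h(4) = 35, h(3) = -2. u_2 = 3 - (-2)·(3 - 4)/((-2) - 35) = 113/37.
h(3) = -2, h(113/37) = -26040/50653. u_3 = (113/37) - (-26040/50653)·((113/37) - 3)/((-26040/50653) - (-2)) = 115637/37633.

115637/37633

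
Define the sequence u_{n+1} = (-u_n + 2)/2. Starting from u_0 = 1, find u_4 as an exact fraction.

11/16

u_1 = (-1 + 2)/2 = 1/2.
u_2 = (-(1/2) + 2)/2 = 3/4.
u_3 = (-(3/4) + 2)/2 = 5/8.
u_4 = (-(5/8) + 2)/2 = 11/16.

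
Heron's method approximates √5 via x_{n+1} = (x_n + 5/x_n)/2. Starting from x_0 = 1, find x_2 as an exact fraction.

x_1 = (1 + 5/1)/2 = 3.
x_2 = (3 + 5/3)/2 = 7/3.

7/3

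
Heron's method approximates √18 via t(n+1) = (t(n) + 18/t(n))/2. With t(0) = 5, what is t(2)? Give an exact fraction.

3649/860

t(1) = (5 + 18/5)/2 = 43/10.
t(2) = (43/10 + 18/(43/10))/2 = 3649/860.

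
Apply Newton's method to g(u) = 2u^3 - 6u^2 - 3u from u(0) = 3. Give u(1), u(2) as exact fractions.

g'(u) = 6u^2 - 12u - 3.
g(3) = -9, g'(3) = 15, so u(1) = 3 - (-9)/15 = 18/5.
g(18/5) = 594/125, g'(18/5) = 789/25, so u(2) = (18/5) - (594/125)/(789/25) = 4536/1315.

u(1) = 18/5, u(2) = 4536/1315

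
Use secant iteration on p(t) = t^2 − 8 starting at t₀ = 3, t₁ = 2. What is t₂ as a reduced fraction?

14/5

p(3) = 1, p(2) = −4. t₂ = 2 − (−4)·(2 − 3)/((−4) − 1) = 14/5.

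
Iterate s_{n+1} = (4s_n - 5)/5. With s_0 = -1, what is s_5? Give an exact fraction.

-11529/3125

s_1 = (4·(-1) - 5)/5 = -9/5.
s_2 = (4·(-9/5) - 5)/5 = -61/25.
s_3 = (4·(-61/25) - 5)/5 = -369/125.
s_4 = (4·(-369/125) - 5)/5 = -2101/625.
s_5 = (4·(-2101/625) - 5)/5 = -11529/3125.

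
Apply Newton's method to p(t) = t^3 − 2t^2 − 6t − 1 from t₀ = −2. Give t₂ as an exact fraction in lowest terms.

p'(t) = 3t^2 − 4t − 6.
p(−2) = −5, p'(−2) = 14, so t₁ = (−2) − (−5)/14 = −23/14.
p(−23/14) = −2675/2744, p'(−23/14) = 1699/196, so t₂ = (−23/14) − (−2675/2744)/(1699/196) = −18201/11893.

−18201/11893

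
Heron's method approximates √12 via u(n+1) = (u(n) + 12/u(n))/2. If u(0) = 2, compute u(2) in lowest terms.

7/2

u(1) = (2 + 12/2)/2 = 4.
u(2) = (4 + 12/4)/2 = 7/2.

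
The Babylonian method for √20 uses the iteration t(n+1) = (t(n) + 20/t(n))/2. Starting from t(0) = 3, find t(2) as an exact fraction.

t(1) = (3 + 20/3)/2 = 29/6.
t(2) = (29/6 + 20/(29/6))/2 = 1561/348.

1561/348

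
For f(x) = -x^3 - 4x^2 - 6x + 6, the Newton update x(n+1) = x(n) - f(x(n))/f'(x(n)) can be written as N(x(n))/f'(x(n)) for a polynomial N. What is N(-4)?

58

f'(x) = -3x^2 - 8x - 6.
N(x) = x·f'(x) - f(x) = x·(-3x^2 - 8x - 6) - (-x^3 - 4x^2 - 6x + 6) = -2x^3 - 4x^2 - 6.
N(-4) = 58.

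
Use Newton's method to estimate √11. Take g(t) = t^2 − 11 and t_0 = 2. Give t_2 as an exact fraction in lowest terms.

g'(t) = 2t.
g(2) = −7, g'(2) = 4, so t_1 = 2 − (−7)/4 = 15/4.
g(15/4) = 49/16, g'(15/4) = 15/2, so t_2 = (15/4) − (49/16)/(15/2) = 401/120.

401/120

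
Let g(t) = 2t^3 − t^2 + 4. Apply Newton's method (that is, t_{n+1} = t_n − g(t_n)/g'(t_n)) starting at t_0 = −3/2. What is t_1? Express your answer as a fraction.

−79/66

g'(t) = 6t^2 − 2t.
g(−3/2) = −5, g'(−3/2) = 33/2, so t_1 = (−3/2) − (−5)/(33/2) = −79/66.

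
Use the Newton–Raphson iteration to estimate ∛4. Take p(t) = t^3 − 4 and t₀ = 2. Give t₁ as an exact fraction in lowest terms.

p'(t) = 3t^2.
p(2) = 4, p'(2) = 12, so t₁ = 2 − 4/12 = 5/3.

5/3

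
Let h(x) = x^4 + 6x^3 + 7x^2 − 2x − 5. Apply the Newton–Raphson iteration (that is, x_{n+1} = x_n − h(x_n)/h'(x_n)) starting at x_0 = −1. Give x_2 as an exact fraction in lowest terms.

h'(x) = 4x^3 + 18x^2 + 14x − 2.
h(−1) = −1, h'(−1) = −2, so x_1 = (−1) − (−1)/(−2) = −3/2.
h(−3/2) = −23/16, h'(−3/2) = 4, so x_2 = (−3/2) − (−23/16)/4 = −73/64.

−73/64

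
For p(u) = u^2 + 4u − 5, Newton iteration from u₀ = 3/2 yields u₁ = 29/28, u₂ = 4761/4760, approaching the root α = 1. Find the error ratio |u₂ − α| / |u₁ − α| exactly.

1/170

u₁ − α = 29/28 − 1 = 1/28, so |u₁ − α| = 1/28.
u₂ − α = 4761/4760 − 1 = 1/4760, so |u₂ − α| = 1/4760.
Ratio = (1/4760) / (1/28) = 1/170.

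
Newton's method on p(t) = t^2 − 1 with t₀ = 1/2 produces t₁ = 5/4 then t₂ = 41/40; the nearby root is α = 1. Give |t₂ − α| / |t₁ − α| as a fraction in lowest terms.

t₁ − α = 5/4 − 1 = 1/4, so |t₁ − α| = 1/4.
t₂ − α = 41/40 − 1 = 1/40, so |t₂ − α| = 1/40.
Ratio = (1/40) / (1/4) = 1/10.

1/10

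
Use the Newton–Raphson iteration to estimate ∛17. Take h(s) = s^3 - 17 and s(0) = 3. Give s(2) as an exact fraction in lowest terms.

1050433/408321

h'(s) = 3s^2.
h(3) = 10, h'(3) = 27, so s(1) = 3 - 10/27 = 71/27.
h(71/27) = 23300/19683, h'(71/27) = 5041/243, so s(2) = (71/27) - (23300/19683)/(5041/243) = 1050433/408321.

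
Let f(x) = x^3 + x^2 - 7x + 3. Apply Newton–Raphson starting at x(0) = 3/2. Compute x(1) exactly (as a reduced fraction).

24/11

f'(x) = 3x^2 + 2x - 7.
f(3/2) = -15/8, f'(3/2) = 11/4, so x(1) = (3/2) - (-15/8)/(11/4) = 24/11.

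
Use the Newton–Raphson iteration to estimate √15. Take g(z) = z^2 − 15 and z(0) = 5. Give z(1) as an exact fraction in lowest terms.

g'(z) = 2z.
g(5) = 10, g'(5) = 10, so z(1) = 5 − 10/10 = 4.

4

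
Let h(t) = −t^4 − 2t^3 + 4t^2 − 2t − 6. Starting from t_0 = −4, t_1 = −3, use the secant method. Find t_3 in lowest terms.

−37815864/11531555

h(−4) = −62, h(−3) = 9. t_2 = (−3) − 9·((−3) − (−4))/(9 − (−62)) = −222/71.
h(−3) = 9, h(−222/71) = 124921134/25411681. t_3 = (−222/71) − (124921134/25411681)·((−222/71) − (−3))/((124921134/25411681) − 9) = −37815864/11531555.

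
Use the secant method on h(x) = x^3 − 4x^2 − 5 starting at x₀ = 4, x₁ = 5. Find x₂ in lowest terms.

h(4) = −5, h(5) = 20. x₂ = 5 − 20·(5 − 4)/(20 − (−5)) = 21/5.

21/5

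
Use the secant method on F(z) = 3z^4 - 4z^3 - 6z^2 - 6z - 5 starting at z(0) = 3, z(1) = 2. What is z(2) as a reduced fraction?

191/83

F(3) = 58, F(2) = -25. z(2) = 2 - (-25)·(2 - 3)/((-25) - 58) = 191/83.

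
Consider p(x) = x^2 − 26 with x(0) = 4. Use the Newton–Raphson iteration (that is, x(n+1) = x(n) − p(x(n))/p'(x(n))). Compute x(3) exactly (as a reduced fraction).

p'(x) = 2x.
p(4) = −10, p'(4) = 8, so x(1) = 4 − (−10)/8 = 21/4.
p(21/4) = 25/16, p'(21/4) = 21/2, so x(2) = (21/4) − (25/16)/(21/2) = 857/168.
p(857/168) = 625/28224, p'(857/168) = 857/84, so x(3) = (857/168) − (625/28224)/(857/84) = 1468273/287952.

1468273/287952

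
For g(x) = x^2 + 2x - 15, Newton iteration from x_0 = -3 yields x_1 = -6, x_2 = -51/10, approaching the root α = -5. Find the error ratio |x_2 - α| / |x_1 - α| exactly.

1/10

x_1 - α = -6 - (-5) = -6 + 5 = -1, so |x_1 - α| = 1.
x_2 - α = -51/10 - (-5) = -51/10 + 5 = -1/10, so |x_2 - α| = 1/10.
Ratio = (1/10) / 1 = 1/10.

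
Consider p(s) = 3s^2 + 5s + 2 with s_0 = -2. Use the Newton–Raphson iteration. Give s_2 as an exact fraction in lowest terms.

p'(s) = 6s + 5.
p(-2) = 4, p'(-2) = -7, so s_1 = (-2) - 4/(-7) = -10/7.
p(-10/7) = 48/49, p'(-10/7) = -25/7, so s_2 = (-10/7) - (48/49)/(-25/7) = -202/175.

-202/175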